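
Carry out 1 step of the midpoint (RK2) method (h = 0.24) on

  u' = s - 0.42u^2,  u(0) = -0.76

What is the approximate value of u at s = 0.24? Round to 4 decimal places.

Midpoint: k1 = f(s_n, u_n); k2 = f(s_n + h/2, u_n + (h/2)·k1); u_{n+1} = u_n + h·k2.
s=0.000000, u=-0.760000:
  k1 = f(0.000000, -0.760000) = -0.242592
  k2 = f(0.120000, -0.789111) = -0.141532
  u ← -0.760000 + 0.24·(-0.141532) = -0.793968
u(0.24) ≈ -0.7940

-0.7940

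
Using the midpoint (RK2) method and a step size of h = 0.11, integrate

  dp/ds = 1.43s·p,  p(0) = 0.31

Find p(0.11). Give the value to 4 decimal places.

Midpoint: k1 = f(s_n, p_n); k2 = f(s_n + h/2, p_n + (h/2)·k1); p_{n+1} = p_n + h·k2.
s=0.000000, p=0.310000:
  k1 = f(0.000000, 0.310000) = 0.000000
  k2 = f(0.055000, 0.310000) = 0.024382
  p ← 0.310000 + 0.11·0.024382 = 0.312682
p(0.11) ≈ 0.3127

0.3127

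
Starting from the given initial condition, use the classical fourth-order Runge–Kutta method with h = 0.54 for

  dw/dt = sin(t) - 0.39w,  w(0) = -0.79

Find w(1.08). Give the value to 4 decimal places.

-0.0594

RK4: k1 = f(t_n, w_n); k2 = f(t_n + h/2, w_n + (h/2)·k1); k3 = f(t_n + h/2, w_n + (h/2)·k2); k4 = f(t_n + h, w_n + h·k3); w_{n+1} = w_n + (h/6)·(k1 + 2k2 + 2k3 + k4).
t=0.000000, w=-0.790000:
  k1 = f(0.000000, -0.790000) = 0.308100
  k2 = f(0.270000, -0.706813) = 0.542389
  k3 = f(0.270000, -0.643555) = 0.517718
  k4 = f(0.540000, -0.510432) = 0.713205
  w ← -0.790000 + (0.54/6)·(k1 + 2k2 + 2k3 + k4) = -0.507263
t=0.540000, w=-0.507263:
  k1 = f(0.540000, -0.507263) = 0.711969
  k2 = f(0.810000, -0.315032) = 0.847150
  k3 = f(0.810000, -0.278533) = 0.832915
  k4 = f(1.080000, -0.057489) = 0.904379
  w ← -0.507263 + (0.54/6)·(k1 + 2k2 + 2k3 + k4) = -0.059381
w(1.08) ≈ -0.0594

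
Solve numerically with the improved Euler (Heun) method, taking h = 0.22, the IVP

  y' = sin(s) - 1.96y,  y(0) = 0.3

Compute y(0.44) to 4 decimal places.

Heun: k1 = f(s_n, y_n); k2 = f(s_n + h, y_n + h·k1); y_{n+1} = y_n + (h/2)·(k1 + k2).
s=0.000000, y=0.300000:
  k1 = f(0.000000, 0.300000) = -0.588000
  k2 = f(0.220000, 0.170640) = -0.116225
  y ← 0.300000 + (0.22/2)·(-0.588000 + (-0.116225)) = 0.222535
s=0.220000, y=0.222535:
  k1 = f(0.220000, 0.222535) = -0.217940
  k2 = f(0.440000, 0.174589) = 0.083746
  y ← 0.222535 + (0.22/2)·(-0.217940 + 0.083746) = 0.207774
y(0.44) ≈ 0.2078

0.2078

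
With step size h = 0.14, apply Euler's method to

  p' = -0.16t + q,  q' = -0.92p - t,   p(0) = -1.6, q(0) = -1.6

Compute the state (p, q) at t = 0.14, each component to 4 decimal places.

-1.8240, -1.3939

Euler on (p,q): p_{n+1} = p_n + h·p', q_{n+1} = q_n + h·q'.
0.000000: (-1.600000, -1.600000); f=(-1.600000, 1.472000) → (-1.824000, -1.393920)
(p(0.14), q(0.14)) ≈ (-1.8240, -1.3939)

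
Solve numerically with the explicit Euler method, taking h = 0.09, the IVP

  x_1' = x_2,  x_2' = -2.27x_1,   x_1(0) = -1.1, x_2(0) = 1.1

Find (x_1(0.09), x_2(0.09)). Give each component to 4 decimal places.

-1.0010, 1.3247

Euler on (x_1,x_2): x_1_{n+1} = x_1_n + h·x_1', x_2_{n+1} = x_2_n + h·x_2'.
0.000000: (-1.100000, 1.100000); f=(1.100000, 2.497000) → (-1.001000, 1.324730)
(x_1(0.09), x_2(0.09)) ≈ (-1.0010, 1.3247)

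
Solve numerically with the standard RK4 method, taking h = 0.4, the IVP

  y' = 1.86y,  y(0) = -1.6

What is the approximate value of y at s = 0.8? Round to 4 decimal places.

-7.0706

RK4: k1 = f(s_n, y_n); k2 = f(s_n + h/2, y_n + (h/2)·k1); k3 = f(s_n + h/2, y_n + (h/2)·k2); k4 = f(s_n + h, y_n + h·k3); y_{n+1} = y_n + (h/6)·(k1 + 2k2 + 2k3 + k4).
s=0.000000, y=-1.600000:
  k1 = f(0.000000, -1.600000) = -2.976000
  k2 = f(0.200000, -2.195200) = -4.083072
  k3 = f(0.200000, -2.416614) = -4.494903
  k4 = f(0.400000, -3.397961) = -6.320208
  y ← -1.600000 + (0.4/6)·(k1 + 2k2 + 2k3 + k4) = -3.363477
s=0.400000, y=-3.363477:
  k1 = f(0.400000, -3.363477) = -6.256067
  k2 = f(0.600000, -4.614691) = -8.583325
  k3 = f(0.600000, -5.080142) = -9.449064
  k4 = f(0.800000, -7.143103) = -13.286171
  y ← -3.363477 + (0.4/6)·(k1 + 2k2 + 2k3 + k4) = -7.070612
y(0.8) ≈ -7.0706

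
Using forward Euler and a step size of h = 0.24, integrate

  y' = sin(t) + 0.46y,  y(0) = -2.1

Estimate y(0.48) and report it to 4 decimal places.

Euler: y_{n+1} = y_n + h·f(t_n, y_n).
t=0.000000, y=-2.100000: f=-0.966000 → y ← -2.100000 + 0.24·(-0.966000) = -2.331840
t=0.240000, y=-2.331840: f=-0.834944 → y ← -2.331840 + 0.24·(-0.834944) = -2.532227
y(0.48) ≈ -2.5322

-2.5322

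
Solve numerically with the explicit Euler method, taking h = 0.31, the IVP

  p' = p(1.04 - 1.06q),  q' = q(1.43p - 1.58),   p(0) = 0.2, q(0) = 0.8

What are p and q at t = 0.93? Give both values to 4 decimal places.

Euler on (p,q): p_{n+1} = p_n + h·p', q_{n+1} = q_n + h·q'.
0.000000: (0.200000, 0.800000); f=(0.038400, -1.035200) → (0.211904, 0.479088)
0.310000: (0.211904, 0.479088); f=(0.112768, -0.611784) → (0.246862, 0.289435)
0.620000: (0.246862, 0.289435); f=(0.180999, -0.355133) → (0.302972, 0.179344)
(p(0.93), q(0.93)) ≈ (0.3030, 0.1793)

0.3030, 0.1793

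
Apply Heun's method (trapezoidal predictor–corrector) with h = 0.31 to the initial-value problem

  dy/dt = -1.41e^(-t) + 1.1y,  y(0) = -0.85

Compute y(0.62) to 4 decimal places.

Heun: k1 = f(t_n, y_n); k2 = f(t_n + h, y_n + h·k1); y_{n+1} = y_n + (h/2)·(k1 + k2).
t=0.000000, y=-0.850000:
  k1 = f(0.000000, -0.850000) = -2.345000
  k2 = f(0.310000, -1.576950) = -2.768805
  y ← -0.850000 + (0.31/2)·(-2.345000 + (-2.768805)) = -1.642640
t=0.310000, y=-1.642640:
  k1 = f(0.310000, -1.642640) = -2.841064
  k2 = f(0.620000, -2.523370) = -3.534208
  y ← -1.642640 + (0.31/2)·(-2.841064 + (-3.534208)) = -2.630807
y(0.62) ≈ -2.6308

-2.6308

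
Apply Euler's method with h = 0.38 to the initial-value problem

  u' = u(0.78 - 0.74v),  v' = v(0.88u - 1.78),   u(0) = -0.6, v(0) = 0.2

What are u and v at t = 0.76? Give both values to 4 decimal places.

-0.9595, 0.0018

Euler on (u,v): u_{n+1} = u_n + h·u', v_{n+1} = v_n + h·v'.
0.000000: (-0.600000, 0.200000); f=(-0.379200, -0.461600) → (-0.744096, 0.024592)
0.380000: (-0.744096, 0.024592); f=(-0.566854, -0.059877) → (-0.959500, 0.001839)
(u(0.76), v(0.76)) ≈ (-0.9595, 0.0018)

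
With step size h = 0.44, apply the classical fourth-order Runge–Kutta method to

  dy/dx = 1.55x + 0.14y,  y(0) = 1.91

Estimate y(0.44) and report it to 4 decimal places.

RK4: k1 = f(x_n, y_n); k2 = f(x_n + h/2, y_n + (h/2)·k1); k3 = f(x_n + h/2, y_n + (h/2)·k2); k4 = f(x_n + h, y_n + h·k3); y_{n+1} = y_n + (h/6)·(k1 + 2k2 + 2k3 + k4).
x=0.000000, y=1.910000:
  k1 = f(0.000000, 1.910000) = 0.267400
  k2 = f(0.220000, 1.968828) = 0.616636
  k3 = f(0.220000, 2.045660) = 0.627392
  k4 = f(0.440000, 2.186053) = 0.988047
  y ← 1.910000 + (0.44/6)·(k1 + 2k2 + 2k3 + k4) = 2.184524
y(0.44) ≈ 2.1845

2.1845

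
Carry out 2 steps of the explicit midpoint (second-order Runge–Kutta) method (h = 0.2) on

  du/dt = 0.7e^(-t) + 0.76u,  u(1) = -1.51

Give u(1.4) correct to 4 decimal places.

-1.9442

Midpoint: k1 = f(t_n, u_n); k2 = f(t_n + h/2, u_n + (h/2)·k1); u_{n+1} = u_n + h·k2.
t=1.000000, u=-1.510000:
  k1 = f(1.000000, -1.510000) = -0.890084
  k2 = f(1.100000, -1.599008) = -0.982237
  u ← -1.510000 + 0.2·(-0.982237) = -1.706447
t=1.200000, u=-1.706447:
  k1 = f(1.200000, -1.706447) = -1.086064
  k2 = f(1.300000, -1.815054) = -1.188669
  u ← -1.706447 + 0.2·(-1.188669) = -1.944181
u(1.4) ≈ -1.9442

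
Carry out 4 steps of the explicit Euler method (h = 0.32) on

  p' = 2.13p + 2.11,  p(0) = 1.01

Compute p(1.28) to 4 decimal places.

Euler: p_{n+1} = p_n + h·f(t_n, p_n).
t=0.000000, p=1.010000: f=4.261300 → p ← 1.010000 + 0.32·4.261300 = 2.373616
t=0.320000, p=2.373616: f=7.165802 → p ← 2.373616 + 0.32·7.165802 = 4.666673
t=0.640000, p=4.666673: f=12.050013 → p ← 4.666673 + 0.32·12.050013 = 8.522677
t=0.960000, p=8.522677: f=20.263301 → p ← 8.522677 + 0.32·20.263301 = 15.006933
p(1.28) ≈ 15.0069

15.0069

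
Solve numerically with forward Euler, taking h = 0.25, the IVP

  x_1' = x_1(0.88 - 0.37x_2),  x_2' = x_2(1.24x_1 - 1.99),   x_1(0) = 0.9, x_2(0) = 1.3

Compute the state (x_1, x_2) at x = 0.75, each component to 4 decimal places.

Euler on (x_1,x_2): x_1_{n+1} = x_1_n + h·x_1', x_2_{n+1} = x_2_n + h·x_2'.
0.000000: (0.900000, 1.300000); f=(0.359100, -1.136200) → (0.989775, 1.015950)
0.250000: (0.989775, 1.015950); f=(0.498944, -0.774844) → (1.114511, 0.822239)
0.500000: (1.114511, 0.822239); f=(0.641704, -0.499927) → (1.274937, 0.697257)
(x_1(0.75), x_2(0.75)) ≈ (1.2749, 0.6973)

1.2749, 0.6973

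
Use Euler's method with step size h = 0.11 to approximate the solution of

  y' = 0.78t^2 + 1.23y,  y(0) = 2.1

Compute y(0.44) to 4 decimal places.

Euler: y_{n+1} = y_n + h·f(t_n, y_n).
t=0.000000, y=2.100000: f=2.583000 → y ← 2.100000 + 0.11·2.583000 = 2.384130
t=0.110000, y=2.384130: f=2.941918 → y ← 2.384130 + 0.11·2.941918 = 2.707741
t=0.220000, y=2.707741: f=3.368273 → y ← 2.707741 + 0.11·3.368273 = 3.078251
t=0.330000, y=3.078251: f=3.871191 → y ← 3.078251 + 0.11·3.871191 = 3.504082
y(0.44) ≈ 3.5041

3.5041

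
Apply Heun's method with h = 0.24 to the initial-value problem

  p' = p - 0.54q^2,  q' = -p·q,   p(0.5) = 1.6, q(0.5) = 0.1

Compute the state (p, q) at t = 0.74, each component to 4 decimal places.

2.0290, 0.0661

Heun on (p,q): k1 = f(t_n, state_n); k2 = f(t_n + h, state_n + h·k1); state_{n+1} = state_n + (h/2)·(k1 + k2).
0.500000: (1.600000, 0.100000)
  k1 = (1.594600, -0.160000)
  predictor → (1.982704, 0.061600)
  k2 = (1.980655, -0.122135)
  → (2.029031, 0.066144)
(p(0.74), q(0.74)) ≈ (2.0290, 0.0661)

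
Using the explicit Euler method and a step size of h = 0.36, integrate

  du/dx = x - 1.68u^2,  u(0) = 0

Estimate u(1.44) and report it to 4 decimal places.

Euler: u_{n+1} = u_n + h·f(x_n, u_n).
x=0.000000, u=0.000000: f=0.000000 → u ← 0.000000 + 0.36·0.000000 = 0.000000
x=0.360000, u=0.000000: f=0.360000 → u ← 0.000000 + 0.36·0.360000 = 0.129600
x=0.720000, u=0.129600: f=0.691782 → u ← 0.129600 + 0.36·0.691782 = 0.378642
x=1.080000, u=0.378642: f=0.839139 → u ← 0.378642 + 0.36·0.839139 = 0.680732
u(1.44) ≈ 0.6807

0.6807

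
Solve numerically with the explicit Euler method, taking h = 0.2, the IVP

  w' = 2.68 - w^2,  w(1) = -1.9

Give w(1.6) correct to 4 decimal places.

-3.0558

Euler: w_{n+1} = w_n + h·f(t_n, w_n).
t=1.000000, w=-1.900000: f=-0.930000 → w ← -1.900000 + 0.2·(-0.930000) = -2.086000
t=1.200000, w=-2.086000: f=-1.671396 → w ← -2.086000 + 0.2·(-1.671396) = -2.420279
t=1.400000, w=-2.420279: f=-3.177751 → w ← -2.420279 + 0.2·(-3.177751) = -3.055829
w(1.6) ≈ -3.0558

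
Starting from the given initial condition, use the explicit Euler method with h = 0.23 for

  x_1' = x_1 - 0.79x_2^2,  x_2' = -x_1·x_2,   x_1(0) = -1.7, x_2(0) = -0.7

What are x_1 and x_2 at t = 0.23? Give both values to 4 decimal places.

Euler on (x_1,x_2): x_1_{n+1} = x_1_n + h·x_1', x_2_{n+1} = x_2_n + h·x_2'.
0.000000: (-1.700000, -0.700000); f=(-2.087100, -1.190000) → (-2.180033, -0.973700)
(x_1(0.23), x_2(0.23)) ≈ (-2.1800, -0.9737)

-2.1800, -0.9737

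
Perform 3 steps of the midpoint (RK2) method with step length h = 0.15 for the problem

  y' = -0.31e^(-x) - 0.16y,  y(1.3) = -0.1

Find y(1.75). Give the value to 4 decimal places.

-0.1225

Midpoint: k1 = f(x_n, y_n); k2 = f(x_n + h/2, y_n + (h/2)·k1); y_{n+1} = y_n + h·k2.
x=1.300000, y=-0.100000:
  k1 = f(1.300000, -0.100000) = -0.068485
  k2 = f(1.375000, -0.105136) = -0.061558
  y ← -0.100000 + 0.15·(-0.061558) = -0.109234
x=1.450000, y=-0.109234:
  k1 = f(1.450000, -0.109234) = -0.055239
  k2 = f(1.525000, -0.113377) = -0.049322
  y ← -0.109234 + 0.15·(-0.049322) = -0.116632
x=1.600000, y=-0.116632:
  k1 = f(1.600000, -0.116632) = -0.043927
  k2 = f(1.675000, -0.119927) = -0.038877
  y ← -0.116632 + 0.15·(-0.038877) = -0.122464
y(1.75) ≈ -0.1225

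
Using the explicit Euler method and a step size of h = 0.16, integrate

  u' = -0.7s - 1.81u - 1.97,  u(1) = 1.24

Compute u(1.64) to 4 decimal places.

-0.8719

Euler: u_{n+1} = u_n + h·f(s_n, u_n).
s=1.000000, u=1.240000: f=-4.914400 → u ← 1.240000 + 0.16·(-4.914400) = 0.453696
s=1.160000, u=0.453696: f=-3.603190 → u ← 0.453696 + 0.16·(-3.603190) = -0.122814
s=1.320000, u=-0.122814: f=-2.671706 → u ← -0.122814 + 0.16·(-2.671706) = -0.550287
s=1.480000, u=-0.550287: f=-2.009980 → u ← -0.550287 + 0.16·(-2.009980) = -0.871884
u(1.64) ≈ -0.8719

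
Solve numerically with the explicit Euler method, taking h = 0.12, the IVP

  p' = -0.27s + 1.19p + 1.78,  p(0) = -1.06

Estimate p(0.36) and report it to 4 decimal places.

-0.8576

Euler: p_{n+1} = p_n + h·f(s_n, p_n).
s=0.000000, p=-1.060000: f=0.518600 → p ← -1.060000 + 0.12·0.518600 = -0.997768
s=0.120000, p=-0.997768: f=0.560256 → p ← -0.997768 + 0.12·0.560256 = -0.930537
s=0.240000, p=-0.930537: f=0.607861 → p ← -0.930537 + 0.12·0.607861 = -0.857594
p(0.36) ≈ -0.8576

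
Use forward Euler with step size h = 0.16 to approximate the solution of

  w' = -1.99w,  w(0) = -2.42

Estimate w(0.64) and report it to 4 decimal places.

Euler: w_{n+1} = w_n + h·f(x_n, w_n).
x=0.000000, w=-2.420000: f=4.815800 → w ← -2.420000 + 0.16·4.815800 = -1.649472
x=0.160000, w=-1.649472: f=3.282449 → w ← -1.649472 + 0.16·3.282449 = -1.124280
x=0.320000, w=-1.124280: f=2.237317 → w ← -1.124280 + 0.16·2.237317 = -0.766309
x=0.480000, w=-0.766309: f=1.524956 → w ← -0.766309 + 0.16·1.524956 = -0.522316
w(0.64) ≈ -0.5223

-0.5223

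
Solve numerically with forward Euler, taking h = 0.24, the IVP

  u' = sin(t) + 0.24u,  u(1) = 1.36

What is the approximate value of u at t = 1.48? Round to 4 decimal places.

Euler: u_{n+1} = u_n + h·f(t_n, u_n).
t=1.000000, u=1.360000: f=1.167871 → u ← 1.360000 + 0.24·1.167871 = 1.640289
t=1.240000, u=1.640289: f=1.339453 → u ← 1.640289 + 0.24·1.339453 = 1.961758
u(1.48) ≈ 1.9618

1.9618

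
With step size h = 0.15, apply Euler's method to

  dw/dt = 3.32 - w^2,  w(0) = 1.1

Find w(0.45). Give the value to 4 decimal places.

Euler: w_{n+1} = w_n + h·f(t_n, w_n).
t=0.000000, w=1.100000: f=2.110000 → w ← 1.100000 + 0.15·2.110000 = 1.416500
t=0.150000, w=1.416500: f=1.313528 → w ← 1.416500 + 0.15·1.313528 = 1.613529
t=0.300000, w=1.613529: f=0.716524 → w ← 1.613529 + 0.15·0.716524 = 1.721008
w(0.45) ≈ 1.7210

1.7210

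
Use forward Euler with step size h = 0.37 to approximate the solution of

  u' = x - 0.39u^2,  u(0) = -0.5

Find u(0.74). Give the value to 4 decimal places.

-0.4406

Euler: u_{n+1} = u_n + h·f(x_n, u_n).
x=0.000000, u=-0.500000: f=-0.097500 → u ← -0.500000 + 0.37·(-0.097500) = -0.536075
x=0.370000, u=-0.536075: f=0.257923 → u ← -0.536075 + 0.37·0.257923 = -0.440643
u(0.74) ≈ -0.4406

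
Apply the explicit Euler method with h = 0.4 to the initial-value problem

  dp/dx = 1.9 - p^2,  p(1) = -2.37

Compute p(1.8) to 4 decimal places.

-9.0466

Euler: p_{n+1} = p_n + h·f(x_n, p_n).
x=1.000000, p=-2.370000: f=-3.716900 → p ← -2.370000 + 0.4·(-3.716900) = -3.856760
x=1.400000, p=-3.856760: f=-12.974598 → p ← -3.856760 + 0.4·(-12.974598) = -9.046599
p(1.8) ≈ -9.0466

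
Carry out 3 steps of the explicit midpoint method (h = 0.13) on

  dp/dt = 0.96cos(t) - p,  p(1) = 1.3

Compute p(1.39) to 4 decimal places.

0.9896

Midpoint: k1 = f(t_n, p_n); k2 = f(t_n + h/2, p_n + (h/2)·k1); p_{n+1} = p_n + h·k2.
t=1.000000, p=1.300000:
  k1 = f(1.000000, 1.300000) = -0.781310
  k2 = f(1.065000, 1.249215) = -0.784091
  p ← 1.300000 + 0.13·(-0.784091) = 1.198068
t=1.130000, p=1.198068:
  k1 = f(1.130000, 1.198068) = -0.788475
  k2 = f(1.195000, 1.146817) = -0.794484
  p ← 1.198068 + 0.13·(-0.794484) = 1.094785
t=1.260000, p=1.094785:
  k1 = f(1.260000, 1.094785) = -0.801201
  k2 = f(1.325000, 1.042707) = -0.809112
  p ← 1.094785 + 0.13·(-0.809112) = 0.989601
p(1.39) ≈ 0.9896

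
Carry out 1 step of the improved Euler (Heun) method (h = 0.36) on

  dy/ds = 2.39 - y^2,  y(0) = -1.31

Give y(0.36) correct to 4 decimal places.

-0.9636

Heun: k1 = f(s_n, y_n); k2 = f(s_n + h, y_n + h·k1); y_{n+1} = y_n + (h/2)·(k1 + k2).
s=0.000000, y=-1.310000:
  k1 = f(0.000000, -1.310000) = 0.673900
  k2 = f(0.360000, -1.067396) = 1.250666
  y ← -1.310000 + (0.36/2)·(0.673900 + 1.250666) = -0.963578
y(0.36) ≈ -0.9636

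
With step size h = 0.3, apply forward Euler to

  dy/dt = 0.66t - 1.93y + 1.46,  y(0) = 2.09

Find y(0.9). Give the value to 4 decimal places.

Euler: y_{n+1} = y_n + h·f(t_n, y_n).
t=0.000000, y=2.090000: f=-2.573700 → y ← 2.090000 + 0.3·(-2.573700) = 1.317890
t=0.300000, y=1.317890: f=-0.885528 → y ← 1.317890 + 0.3·(-0.885528) = 1.052232
t=0.600000, y=1.052232: f=-0.174807 → y ← 1.052232 + 0.3·(-0.174807) = 0.999790
y(0.9) ≈ 0.9998

0.9998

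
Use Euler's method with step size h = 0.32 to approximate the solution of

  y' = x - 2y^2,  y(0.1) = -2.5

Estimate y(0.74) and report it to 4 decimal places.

Euler: y_{n+1} = y_n + h·f(x_n, y_n).
x=0.100000, y=-2.500000: f=-12.400000 → y ← -2.500000 + 0.32·(-12.400000) = -6.468000
x=0.420000, y=-6.468000: f=-83.250048 → y ← -6.468000 + 0.32·(-83.250048) = -33.108015
y(0.74) ≈ -33.1080

-33.1080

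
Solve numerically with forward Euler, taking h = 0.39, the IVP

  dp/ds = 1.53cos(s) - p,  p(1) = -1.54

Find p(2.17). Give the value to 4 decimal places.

Euler: p_{n+1} = p_n + h·f(s_n, p_n).
s=1.000000, p=-1.540000: f=2.366663 → p ← -1.540000 + 0.39·2.366663 = -0.617002
s=1.390000, p=-0.617002: f=0.892115 → p ← -0.617002 + 0.39·0.892115 = -0.269077
s=1.780000, p=-0.269077: f=-0.048675 → p ← -0.269077 + 0.39·(-0.048675) = -0.288060
p(2.17) ≈ -0.2881

-0.2881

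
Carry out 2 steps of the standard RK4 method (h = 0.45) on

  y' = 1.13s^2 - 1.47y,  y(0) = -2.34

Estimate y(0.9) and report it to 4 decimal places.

-0.4214

RK4: k1 = f(s_n, y_n); k2 = f(s_n + h/2, y_n + (h/2)·k1); k3 = f(s_n + h/2, y_n + (h/2)·k2); k4 = f(s_n + h, y_n + h·k3); y_{n+1} = y_n + (h/6)·(k1 + 2k2 + 2k3 + k4).
s=0.000000, y=-2.340000:
  k1 = f(0.000000, -2.340000) = 3.439800
  k2 = f(0.225000, -1.566045) = 2.359292
  k3 = f(0.225000, -1.809159) = 2.716670
  k4 = f(0.450000, -1.117498) = 1.871548
  y ← -2.340000 + (0.45/6)·(k1 + 2k2 + 2k3 + k4) = -1.180255
s=0.450000, y=-1.180255:
  k1 = f(0.450000, -1.180255) = 1.963799
  k2 = f(0.675000, -0.738400) = 1.600304
  k3 = f(0.675000, -0.820186) = 1.720530
  k4 = f(0.900000, -0.406016) = 1.512144
  y ← -1.180255 + (0.45/6)·(k1 + 2k2 + 2k3 + k4) = -0.421434
y(0.9) ≈ -0.4214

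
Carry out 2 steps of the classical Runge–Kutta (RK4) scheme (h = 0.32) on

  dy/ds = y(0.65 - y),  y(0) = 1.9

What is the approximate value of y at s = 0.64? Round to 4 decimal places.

RK4: k1 = f(s_n, y_n); k2 = f(s_n + h/2, y_n + (h/2)·k1); k3 = f(s_n + h/2, y_n + (h/2)·k2); k4 = f(s_n + h, y_n + h·k3); y_{n+1} = y_n + (h/6)·(k1 + 2k2 + 2k3 + k4).
s=0.000000, y=1.900000:
  k1 = f(0.000000, 1.900000) = -2.375000
  k2 = f(0.160000, 1.520000) = -1.322400
  k3 = f(0.160000, 1.688416) = -1.753278
  k4 = f(0.320000, 1.338951) = -0.922472
  y ← 1.900000 + (0.32/6)·(k1 + 2k2 + 2k3 + k4) = 1.396063
s=0.320000, y=1.396063:
  k1 = f(0.320000, 1.396063) = -1.041550
  k2 = f(0.480000, 1.229415) = -0.712341
  k3 = f(0.480000, 1.282088) = -0.810392
  k4 = f(0.640000, 1.136737) = -0.553292
  y ← 1.396063 + (0.32/6)·(k1 + 2k2 + 2k3 + k4) = 1.148579
y(0.64) ≈ 1.1486

1.1486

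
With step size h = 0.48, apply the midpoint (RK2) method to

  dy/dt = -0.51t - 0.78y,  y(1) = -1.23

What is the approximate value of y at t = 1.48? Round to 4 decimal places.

-1.1134

Midpoint: k1 = f(t_n, y_n); k2 = f(t_n + h/2, y_n + (h/2)·k1); y_{n+1} = y_n + h·k2.
t=1.000000, y=-1.230000:
  k1 = f(1.000000, -1.230000) = 0.449400
  k2 = f(1.240000, -1.122144) = 0.242872
  y ← -1.230000 + 0.48·0.242872 = -1.113421
y(1.48) ≈ -1.1134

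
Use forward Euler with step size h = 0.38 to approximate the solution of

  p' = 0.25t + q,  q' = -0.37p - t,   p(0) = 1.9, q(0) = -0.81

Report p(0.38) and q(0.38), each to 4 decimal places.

1.5922, -1.0771

Euler on (p,q): p_{n+1} = p_n + h·p', q_{n+1} = q_n + h·q'.
0.000000: (1.900000, -0.810000); f=(-0.810000, -0.703000) → (1.592200, -1.077140)
(p(0.38), q(0.38)) ≈ (1.5922, -1.0771)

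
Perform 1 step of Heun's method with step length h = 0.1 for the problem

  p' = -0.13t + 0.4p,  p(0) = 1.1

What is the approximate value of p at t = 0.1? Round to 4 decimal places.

Heun: k1 = f(t_n, p_n); k2 = f(t_n + h, p_n + h·k1); p_{n+1} = p_n + (h/2)·(k1 + k2).
t=0.000000, p=1.100000:
  k1 = f(0.000000, 1.100000) = 0.440000
  k2 = f(0.100000, 1.144000) = 0.444600
  p ← 1.100000 + (0.1/2)·(0.440000 + 0.444600) = 1.144230
p(0.1) ≈ 1.1442

1.1442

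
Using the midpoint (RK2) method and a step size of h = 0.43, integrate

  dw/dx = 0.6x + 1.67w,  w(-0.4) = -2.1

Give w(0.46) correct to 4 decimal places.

Midpoint: k1 = f(x_n, w_n); k2 = f(x_n + h/2, w_n + (h/2)·k1); w_{n+1} = w_n + h·k2.
x=-0.400000, w=-2.100000:
  k1 = f(-0.400000, -2.100000) = -3.747000
  k2 = f(-0.185000, -2.905605) = -4.963360
  w ← -2.100000 + 0.43·(-4.963360) = -4.234245
x=0.030000, w=-4.234245:
  k1 = f(0.030000, -4.234245) = -7.053189
  k2 = f(0.245000, -5.750681) = -9.456637
  w ← -4.234245 + 0.43·(-9.456637) = -8.300599
w(0.46) ≈ -8.3006

-8.3006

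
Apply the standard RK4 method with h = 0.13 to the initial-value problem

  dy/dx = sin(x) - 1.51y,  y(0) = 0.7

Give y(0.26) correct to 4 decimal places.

0.5023

RK4: k1 = f(x_n, y_n); k2 = f(x_n + h/2, y_n + (h/2)·k1); k3 = f(x_n + h/2, y_n + (h/2)·k2); k4 = f(x_n + h, y_n + h·k3); y_{n+1} = y_n + (h/6)·(k1 + 2k2 + 2k3 + k4).
x=0.000000, y=0.700000:
  k1 = f(0.000000, 0.700000) = -1.057000
  k2 = f(0.065000, 0.631295) = -0.888301
  k3 = f(0.065000, 0.642260) = -0.904859
  k4 = f(0.130000, 0.582368) = -0.749742
  y ← 0.700000 + (0.13/6)·(k1 + 2k2 + 2k3 + k4) = 0.583150
x=0.130000, y=0.583150:
  k1 = f(0.130000, 0.583150) = -0.750923
  k2 = f(0.195000, 0.534340) = -0.613087
  k3 = f(0.195000, 0.543300) = -0.626616
  k4 = f(0.260000, 0.501690) = -0.500472
  y ← 0.583150 + (0.13/6)·(k1 + 2k2 + 2k3 + k4) = 0.502316
y(0.26) ≈ 0.5023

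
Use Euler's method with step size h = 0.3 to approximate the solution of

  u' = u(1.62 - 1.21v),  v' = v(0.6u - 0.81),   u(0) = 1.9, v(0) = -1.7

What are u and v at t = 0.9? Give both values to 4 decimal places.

21.5089, -6.3812

Euler on (u,v): u_{n+1} = u_n + h·u', v_{n+1} = v_n + h·v'.
0.000000: (1.900000, -1.700000); f=(6.986300, -0.561000) → (3.995890, -1.868300)
0.300000: (3.995890, -1.868300); f=(15.506623, -2.965990) → (8.647877, -2.758097)
0.600000: (8.647877, -2.758097); f=(42.870096, -12.076951) → (21.508906, -6.381182)
(u(0.9), v(0.9)) ≈ (21.5089, -6.3812)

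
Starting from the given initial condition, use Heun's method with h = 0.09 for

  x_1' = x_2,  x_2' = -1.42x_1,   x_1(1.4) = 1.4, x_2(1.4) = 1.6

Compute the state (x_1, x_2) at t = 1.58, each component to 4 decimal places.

Heun on (x_1,x_2): k1 = f(t_n, state_n); k2 = f(t_n + h, state_n + h·k1); state_{n+1} = state_n + (h/2)·(k1 + k2).
1.400000: (1.400000, 1.600000)
  k1 = (1.600000, -1.988000)
  predictor → (1.544000, 1.421080)
  k2 = (1.421080, -2.192480)
  → (1.535949, 1.411878)
1.490000: (1.535949, 1.411878)
  k1 = (1.411878, -2.181047)
  predictor → (1.663018, 1.215584)
  k2 = (1.215584, -2.361485)
  → (1.654184, 1.207464)
(x_1(1.58), x_2(1.58)) ≈ (1.6542, 1.2075)

1.6542, 1.2075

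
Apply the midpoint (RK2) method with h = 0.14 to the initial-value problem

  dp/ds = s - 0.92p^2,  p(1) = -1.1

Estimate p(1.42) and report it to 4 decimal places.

Midpoint: k1 = f(s_n, p_n); k2 = f(s_n + h/2, p_n + (h/2)·k1); p_{n+1} = p_n + h·k2.
s=1.000000, p=-1.100000:
  k1 = f(1.000000, -1.100000) = -0.113200
  k2 = f(1.070000, -1.107924) = -0.059296
  p ← -1.100000 + 0.14·(-0.059296) = -1.108301
s=1.140000, p=-1.108301:
  k1 = f(1.140000, -1.108301) = 0.009935
  k2 = f(1.210000, -1.107606) = 0.081352
  p ← -1.108301 + 0.14·0.081352 = -1.096912
s=1.280000, p=-1.096912:
  k1 = f(1.280000, -1.096912) = 0.173041
  k2 = f(1.350000, -1.084799) = 0.267354
  p ← -1.096912 + 0.14·0.267354 = -1.059483
p(1.42) ≈ -1.0595

-1.0595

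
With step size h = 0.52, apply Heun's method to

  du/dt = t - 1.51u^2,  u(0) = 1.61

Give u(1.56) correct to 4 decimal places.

0.9258

Heun: k1 = f(t_n, u_n); k2 = f(t_n + h, u_n + h·k1); u_{n+1} = u_n + (h/2)·(k1 + k2).
t=0.000000, u=1.610000:
  k1 = f(0.000000, 1.610000) = -3.914071
  k2 = f(0.520000, -0.425317) = 0.246849
  u ← 1.610000 + (0.52/2)·(-3.914071 + 0.246849) = 0.656522
t=0.520000, u=0.656522:
  k1 = f(0.520000, 0.656522) = -0.130843
  k2 = f(1.040000, 0.588484) = 0.517066
  u ← 0.656522 + (0.52/2)·(-0.130843 + 0.517066) = 0.756941
t=1.040000, u=0.756941:
  k1 = f(1.040000, 0.756941) = 0.174832
  k2 = f(1.560000, 0.847853) = 0.474529
  u ← 0.756941 + (0.52/2)·(0.174832 + 0.474529) = 0.925774
u(1.56) ≈ 0.9258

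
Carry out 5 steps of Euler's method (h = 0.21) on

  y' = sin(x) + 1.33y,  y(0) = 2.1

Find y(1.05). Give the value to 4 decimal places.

Euler: y_{n+1} = y_n + h·f(x_n, y_n).
x=0.000000, y=2.100000: f=2.793000 → y ← 2.100000 + 0.21·2.793000 = 2.686530
x=0.210000, y=2.686530: f=3.781545 → y ← 2.686530 + 0.21·3.781545 = 3.480654
x=0.420000, y=3.480654: f=5.037031 → y ← 3.480654 + 0.21·5.037031 = 4.538431
x=0.630000, y=4.538431: f=6.625258 → y ← 4.538431 + 0.21·6.625258 = 5.929735
x=0.840000, y=5.929735: f=8.631191 → y ← 5.929735 + 0.21·8.631191 = 7.742285
y(1.05) ≈ 7.7423

7.7423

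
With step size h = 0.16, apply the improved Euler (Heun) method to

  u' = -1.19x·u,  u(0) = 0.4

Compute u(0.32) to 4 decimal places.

0.3763

Heun: k1 = f(x_n, u_n); k2 = f(x_n + h, u_n + h·k1); u_{n+1} = u_n + (h/2)·(k1 + k2).
x=0.000000, u=0.400000:
  k1 = f(0.000000, 0.400000) = 0.000000
  k2 = f(0.160000, 0.400000) = -0.076160
  u ← 0.400000 + (0.16/2)·(0.000000 + (-0.076160)) = 0.393907
x=0.160000, u=0.393907:
  k1 = f(0.160000, 0.393907) = -0.075000
  k2 = f(0.320000, 0.381907) = -0.145430
  u ← 0.393907 + (0.16/2)·(-0.075000 + (-0.145430)) = 0.376273
u(0.32) ≈ 0.3763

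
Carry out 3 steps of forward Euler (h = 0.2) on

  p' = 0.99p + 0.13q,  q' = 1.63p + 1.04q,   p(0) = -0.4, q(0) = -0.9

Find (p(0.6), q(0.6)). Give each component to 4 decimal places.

Euler on (p,q): p_{n+1} = p_n + h·p', q_{n+1} = q_n + h·q'.
0.000000: (-0.400000, -0.900000); f=(-0.513000, -1.588000) → (-0.502600, -1.217600)
0.200000: (-0.502600, -1.217600); f=(-0.655862, -2.085542) → (-0.633772, -1.634708)
0.400000: (-0.633772, -1.634708); f=(-0.839947, -2.733146) → (-0.801762, -2.181338)
(p(0.6), q(0.6)) ≈ (-0.8018, -2.1813)

-0.8018, -2.1813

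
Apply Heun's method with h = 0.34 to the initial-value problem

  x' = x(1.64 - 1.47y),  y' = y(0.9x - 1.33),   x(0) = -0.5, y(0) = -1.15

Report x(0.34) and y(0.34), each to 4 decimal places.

Heun on (x,y): k1 = f(t_n, state_n); k2 = f(t_n + h, state_n + h·k1); state_{n+1} = state_n + (h/2)·(k1 + k2).
0.000000: (-0.500000, -1.150000)
  k1 = (-1.665250, 2.047000)
  predictor → (-1.066185, -0.454020)
  k2 = (-2.460125, 1.039509)
  → (-1.201314, -0.625293)
(x(0.34), y(0.34)) ≈ (-1.2013, -0.6253)

-1.2013, -0.6253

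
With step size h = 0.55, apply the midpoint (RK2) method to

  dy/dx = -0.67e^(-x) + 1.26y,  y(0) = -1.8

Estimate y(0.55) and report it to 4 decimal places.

-3.8872

Midpoint: k1 = f(x_n, y_n); k2 = f(x_n + h/2, y_n + (h/2)·k1); y_{n+1} = y_n + h·k2.
x=0.000000, y=-1.800000:
  k1 = f(0.000000, -1.800000) = -2.938000
  k2 = f(0.275000, -2.607950) = -3.794930
  y ← -1.800000 + 0.55·(-3.794930) = -3.887212
y(0.55) ≈ -3.8872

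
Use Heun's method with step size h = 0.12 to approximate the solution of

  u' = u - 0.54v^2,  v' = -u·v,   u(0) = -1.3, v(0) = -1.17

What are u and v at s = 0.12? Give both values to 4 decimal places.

-1.5743, -1.3866

Heun on (u,v): k1 = f(s_n, state_n); k2 = f(s_n + h, state_n + h·k1); state_{n+1} = state_n + (h/2)·(k1 + k2).
0.000000: (-1.300000, -1.170000)
  k1 = (-2.039206, -1.521000)
  predictor → (-1.544705, -1.352520)
  k2 = (-2.532532, -2.089244)
  → (-1.574304, -1.386615)
(u(0.12), v(0.12)) ≈ (-1.5743, -1.3866)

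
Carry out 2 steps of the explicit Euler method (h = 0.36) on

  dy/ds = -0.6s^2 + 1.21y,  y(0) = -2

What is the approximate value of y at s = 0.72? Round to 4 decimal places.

-4.1499

Euler: y_{n+1} = y_n + h·f(s_n, y_n).
s=0.000000, y=-2.000000: f=-2.420000 → y ← -2.000000 + 0.36·(-2.420000) = -2.871200
s=0.360000, y=-2.871200: f=-3.551912 → y ← -2.871200 + 0.36·(-3.551912) = -4.149888
y(0.72) ≈ -4.1499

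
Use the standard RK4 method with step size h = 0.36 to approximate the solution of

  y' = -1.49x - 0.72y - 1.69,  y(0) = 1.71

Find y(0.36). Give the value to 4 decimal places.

0.6949

RK4: k1 = f(x_n, y_n); k2 = f(x_n + h/2, y_n + (h/2)·k1); k3 = f(x_n + h/2, y_n + (h/2)·k2); k4 = f(x_n + h, y_n + h·k3); y_{n+1} = y_n + (h/6)·(k1 + 2k2 + 2k3 + k4).
x=0.000000, y=1.710000:
  k1 = f(0.000000, 1.710000) = -2.921200
  k2 = f(0.180000, 1.184184) = -2.810812
  k3 = f(0.180000, 1.204054) = -2.825119
  k4 = f(0.360000, 0.692957) = -2.725329
  y ← 1.710000 + (0.36/6)·(k1 + 2k2 + 2k3 + k4) = 0.694897
y(0.36) ≈ 0.6949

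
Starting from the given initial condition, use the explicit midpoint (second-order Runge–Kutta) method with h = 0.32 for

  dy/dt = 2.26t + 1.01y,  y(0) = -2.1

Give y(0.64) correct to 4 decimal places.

Midpoint: k1 = f(t_n, y_n); k2 = f(t_n + h/2, y_n + (h/2)·k1); y_{n+1} = y_n + h·k2.
t=0.000000, y=-2.100000:
  k1 = f(0.000000, -2.100000) = -2.121000
  k2 = f(0.160000, -2.439360) = -2.102154
  y ← -2.100000 + 0.32·(-2.102154) = -2.772689
t=0.320000, y=-2.772689:
  k1 = f(0.320000, -2.772689) = -2.077216
  k2 = f(0.480000, -3.105044) = -2.051294
  y ← -2.772689 + 0.32·(-2.051294) = -3.429103
y(0.64) ≈ -3.4291

-3.4291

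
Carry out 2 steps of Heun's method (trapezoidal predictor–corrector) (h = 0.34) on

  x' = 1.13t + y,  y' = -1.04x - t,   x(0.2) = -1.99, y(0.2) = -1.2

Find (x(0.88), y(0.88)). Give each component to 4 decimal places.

-1.9687, -0.0483

Heun on (x,y): k1 = f(t_n, state_n); k2 = f(t_n + h, state_n + h·k1); state_{n+1} = state_n + (h/2)·(k1 + k2).
0.200000: (-1.990000, -1.200000)
  k1 = (-0.974000, 1.869600)
  predictor → (-2.321160, -0.564336)
  k2 = (0.045864, 1.874006)
  → (-2.147783, -0.563587)
0.540000: (-2.147783, -0.563587)
  k1 = (0.046613, 1.693694)
  predictor → (-2.131935, 0.012269)
  k2 = (1.006669, 1.337212)
  → (-1.968725, -0.048333)
(x(0.88), y(0.88)) ≈ (-1.9687, -0.0483)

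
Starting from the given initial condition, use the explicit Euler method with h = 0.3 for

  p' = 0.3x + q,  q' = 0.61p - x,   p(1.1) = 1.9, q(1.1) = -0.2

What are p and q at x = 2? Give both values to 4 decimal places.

Euler on (p,q): p_{n+1} = p_n + h·p', q_{n+1} = q_n + h·q'.
1.100000: (1.900000, -0.200000); f=(0.130000, 0.059000) → (1.939000, -0.182300)
1.400000: (1.939000, -0.182300); f=(0.237700, -0.217210) → (2.010310, -0.247463)
1.700000: (2.010310, -0.247463); f=(0.262537, -0.473711) → (2.089071, -0.389576)
(p(2), q(2)) ≈ (2.0891, -0.3896)

2.0891, -0.3896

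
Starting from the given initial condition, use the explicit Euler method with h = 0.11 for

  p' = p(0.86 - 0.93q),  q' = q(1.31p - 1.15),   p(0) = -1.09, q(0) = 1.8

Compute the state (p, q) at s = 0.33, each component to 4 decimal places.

-0.9537, 0.6932

Euler on (p,q): p_{n+1} = p_n + h·p', q_{n+1} = q_n + h·q'.
0.000000: (-1.090000, 1.800000); f=(0.887260, -4.640220) → (-0.992401, 1.289576)
0.110000: (-0.992401, 1.289576); f=(0.336727, -3.159520) → (-0.955361, 0.942029)
0.220000: (-0.955361, 0.942029); f=(0.015369, -2.262304) → (-0.953671, 0.693175)
(p(0.33), q(0.33)) ≈ (-0.9537, 0.6932)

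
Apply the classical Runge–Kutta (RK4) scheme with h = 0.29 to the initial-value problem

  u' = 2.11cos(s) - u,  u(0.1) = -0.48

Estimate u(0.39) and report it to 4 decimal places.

RK4: k1 = f(s_n, u_n); k2 = f(s_n + h/2, u_n + (h/2)·k1); k3 = f(s_n + h/2, u_n + (h/2)·k2); k4 = f(s_n + h, u_n + h·k3); u_{n+1} = u_n + (h/6)·(k1 + 2k2 + 2k3 + k4).
s=0.100000, u=-0.480000:
  k1 = f(0.100000, -0.480000) = 2.579459
  k2 = f(0.245000, -0.105978) = 2.152968
  k3 = f(0.245000, -0.167820) = 2.214809
  k4 = f(0.390000, 0.162295) = 1.789263
  u ← -0.480000 + (0.29/6)·(k1 + 2k2 + 2k3 + k4) = 0.153373
u(0.39) ≈ 0.1534

0.1534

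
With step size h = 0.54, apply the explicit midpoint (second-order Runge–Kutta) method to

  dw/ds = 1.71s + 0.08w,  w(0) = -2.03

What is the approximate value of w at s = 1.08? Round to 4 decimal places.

-1.1941

Midpoint: k1 = f(s_n, w_n); k2 = f(s_n + h/2, w_n + (h/2)·k1); w_{n+1} = w_n + h·k2.
s=0.000000, w=-2.030000:
  k1 = f(0.000000, -2.030000) = -0.162400
  k2 = f(0.270000, -2.073848) = 0.295792
  w ← -2.030000 + 0.54·0.295792 = -1.870272
s=0.540000, w=-1.870272:
  k1 = f(0.540000, -1.870272) = 0.773778
  k2 = f(0.810000, -1.661352) = 1.252192
  w ← -1.870272 + 0.54·1.252192 = -1.194089
w(1.08) ≈ -1.1941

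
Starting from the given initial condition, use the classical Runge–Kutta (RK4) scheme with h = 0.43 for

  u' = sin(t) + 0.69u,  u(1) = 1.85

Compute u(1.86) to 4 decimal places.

RK4: k1 = f(t_n, u_n); k2 = f(t_n + h/2, u_n + (h/2)·k1); k3 = f(t_n + h/2, u_n + (h/2)·k2); k4 = f(t_n + h, u_n + h·k3); u_{n+1} = u_n + (h/6)·(k1 + 2k2 + 2k3 + k4).
t=1.000000, u=1.850000:
  k1 = f(1.000000, 1.850000) = 2.117971
  k2 = f(1.215000, 2.305364) = 2.528070
  k3 = f(1.215000, 2.393535) = 2.588909
  k4 = f(1.430000, 2.963231) = 3.034734
  u ← 1.850000 + (0.43/6)·(k1 + 2k2 + 2k3 + k4) = 2.952711
t=1.430000, u=2.952711:
  k1 = f(1.430000, 2.952711) = 3.027475
  k2 = f(1.645000, 3.603618) = 3.483745
  k3 = f(1.645000, 3.701716) = 3.551432
  k4 = f(1.860000, 4.479827) = 4.049552
  u ← 2.952711 + (0.43/6)·(k1 + 2k2 + 2k3 + k4) = 4.468273
u(1.86) ≈ 4.4683

4.4683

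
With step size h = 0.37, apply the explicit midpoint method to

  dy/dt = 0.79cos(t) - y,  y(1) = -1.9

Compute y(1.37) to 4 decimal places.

-1.2463

Midpoint: k1 = f(t_n, y_n); k2 = f(t_n + h/2, y_n + (h/2)·k1); y_{n+1} = y_n + h·k2.
t=1.000000, y=-1.900000:
  k1 = f(1.000000, -1.900000) = 2.326839
  k2 = f(1.185000, -1.469535) = 1.766809
  y ← -1.900000 + 0.37·1.766809 = -1.246280
y(1.37) ≈ -1.2463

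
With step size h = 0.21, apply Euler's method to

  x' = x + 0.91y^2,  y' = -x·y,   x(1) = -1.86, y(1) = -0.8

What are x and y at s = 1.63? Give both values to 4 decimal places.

-2.3347, -2.4003

Euler on (x,y): x_{n+1} = x_n + h·x', y_{n+1} = y_n + h·y'.
1.000000: (-1.860000, -0.800000); f=(-1.277600, -1.488000) → (-2.128296, -1.112480)
1.210000: (-2.128296, -1.112480); f=(-1.002069, -2.367687) → (-2.338731, -1.609694)
1.420000: (-2.338731, -1.609694); f=(0.019185, -3.764641) → (-2.334702, -2.400269)
(x(1.63), y(1.63)) ≈ (-2.3347, -2.4003)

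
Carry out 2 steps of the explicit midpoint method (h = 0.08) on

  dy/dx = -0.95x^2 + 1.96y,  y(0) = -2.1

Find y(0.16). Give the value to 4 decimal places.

Midpoint: k1 = f(x_n, y_n); k2 = f(x_n + h/2, y_n + (h/2)·k1); y_{n+1} = y_n + h·k2.
x=0.000000, y=-2.100000:
  k1 = f(0.000000, -2.100000) = -4.116000
  k2 = f(0.040000, -2.264640) = -4.440214
  y ← -2.100000 + 0.08·(-4.440214) = -2.455217
x=0.080000, y=-2.455217:
  k1 = f(0.080000, -2.455217) = -4.818306
  k2 = f(0.120000, -2.647949) = -5.203661
  y ← -2.455217 + 0.08·(-5.203661) = -2.871510
y(0.16) ≈ -2.8715

-2.8715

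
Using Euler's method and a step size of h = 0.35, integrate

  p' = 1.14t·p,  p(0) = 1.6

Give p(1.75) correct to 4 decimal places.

5.1590

Euler: p_{n+1} = p_n + h·f(t_n, p_n).
t=0.000000, p=1.600000: f=0.000000 → p ← 1.600000 + 0.35·0.000000 = 1.600000
t=0.350000, p=1.600000: f=0.638400 → p ← 1.600000 + 0.35·0.638400 = 1.823440
t=0.700000, p=1.823440: f=1.455105 → p ← 1.823440 + 0.35·1.455105 = 2.332727
t=1.050000, p=2.332727: f=2.792274 → p ← 2.332727 + 0.35·2.792274 = 3.310023
t=1.400000, p=3.310023: f=5.282796 → p ← 3.310023 + 0.35·5.282796 = 5.159001
p(1.75) ≈ 5.1590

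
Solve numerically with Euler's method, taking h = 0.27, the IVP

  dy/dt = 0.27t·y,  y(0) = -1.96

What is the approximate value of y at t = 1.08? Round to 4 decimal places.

-2.1999

Euler: y_{n+1} = y_n + h·f(t_n, y_n).
t=0.000000, y=-1.960000: f=0.000000 → y ← -1.960000 + 0.27·0.000000 = -1.960000
t=0.270000, y=-1.960000: f=-0.142884 → y ← -1.960000 + 0.27·(-0.142884) = -1.998579
t=0.540000, y=-1.998579: f=-0.291393 → y ← -1.998579 + 0.27·(-0.291393) = -2.077255
t=0.810000, y=-2.077255: f=-0.454296 → y ← -2.077255 + 0.27·(-0.454296) = -2.199915
y(1.08) ≈ -2.1999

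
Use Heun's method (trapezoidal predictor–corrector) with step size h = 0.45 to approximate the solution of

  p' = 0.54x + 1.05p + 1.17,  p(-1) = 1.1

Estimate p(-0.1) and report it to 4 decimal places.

3.9426

Heun: k1 = f(x_n, p_n); k2 = f(x_n + h, p_n + h·k1); p_{n+1} = p_n + (h/2)·(k1 + k2).
x=-1.000000, p=1.100000:
  k1 = f(-1.000000, 1.100000) = 1.785000
  k2 = f(-0.550000, 1.903250) = 2.871413
  p ← 1.100000 + (0.45/2)·(1.785000 + 2.871413) = 2.147693
x=-0.550000, p=2.147693:
  k1 = f(-0.550000, 2.147693) = 3.128077
  k2 = f(-0.100000, 3.555328) = 4.849094
  p ← 2.147693 + (0.45/2)·(3.128077 + 4.849094) = 3.942556
p(-0.1) ≈ 3.9426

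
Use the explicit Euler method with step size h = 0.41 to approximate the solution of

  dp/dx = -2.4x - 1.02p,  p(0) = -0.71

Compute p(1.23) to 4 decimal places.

Euler: p_{n+1} = p_n + h·f(x_n, p_n).
x=0.000000, p=-0.710000: f=0.724200 → p ← -0.710000 + 0.41·0.724200 = -0.413078
x=0.410000, p=-0.413078: f=-0.562660 → p ← -0.413078 + 0.41·(-0.562660) = -0.643769
x=0.820000, p=-0.643769: f=-1.311356 → p ← -0.643769 + 0.41·(-1.311356) = -1.181425
p(1.23) ≈ -1.1814

-1.1814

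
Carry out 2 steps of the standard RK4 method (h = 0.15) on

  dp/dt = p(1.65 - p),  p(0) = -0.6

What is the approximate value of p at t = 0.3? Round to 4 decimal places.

RK4: k1 = f(t_n, p_n); k2 = f(t_n + h/2, p_n + (h/2)·k1); k3 = f(t_n + h/2, p_n + (h/2)·k2); k4 = f(t_n + h, p_n + h·k3); p_{n+1} = p_n + (h/6)·(k1 + 2k2 + 2k3 + k4).
t=0.000000, p=-0.600000:
  k1 = f(0.000000, -0.600000) = -1.350000
  k2 = f(0.075000, -0.701250) = -1.648814
  k3 = f(0.075000, -0.723661) = -1.717726
  k4 = f(0.150000, -0.857659) = -2.150716
  p ← -0.600000 + (0.15/6)·(k1 + 2k2 + 2k3 + k4) = -0.855845
t=0.150000, p=-0.855845:
  k1 = f(0.150000, -0.855845) = -2.144615
  k2 = f(0.225000, -1.016691) = -2.711201
  k3 = f(0.225000, -1.059185) = -2.869528
  k4 = f(0.300000, -1.286274) = -3.776853
  p ← -0.855845 + (0.15/6)·(k1 + 2k2 + 2k3 + k4) = -1.282918
p(0.3) ≈ -1.2829

-1.2829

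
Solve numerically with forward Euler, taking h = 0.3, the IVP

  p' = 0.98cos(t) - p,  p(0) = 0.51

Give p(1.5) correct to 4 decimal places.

Euler: p_{n+1} = p_n + h·f(t_n, p_n).
t=0.000000, p=0.510000: f=0.470000 → p ← 0.510000 + 0.3·0.470000 = 0.651000
t=0.300000, p=0.651000: f=0.285230 → p ← 0.651000 + 0.3·0.285230 = 0.736569
t=0.600000, p=0.736569: f=0.072260 → p ← 0.736569 + 0.3·0.072260 = 0.758247
t=0.900000, p=0.758247: f=-0.149069 → p ← 0.758247 + 0.3·(-0.149069) = 0.713526
t=1.200000, p=0.713526: f=-0.358416 → p ← 0.713526 + 0.3·(-0.358416) = 0.606002
p(1.5) ≈ 0.6060

0.6060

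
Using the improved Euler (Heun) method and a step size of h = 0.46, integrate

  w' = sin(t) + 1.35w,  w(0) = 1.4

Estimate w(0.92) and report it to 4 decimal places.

Heun: k1 = f(t_n, w_n); k2 = f(t_n + h, w_n + h·k1); w_{n+1} = w_n + (h/2)·(k1 + k2).
t=0.000000, w=1.400000:
  k1 = f(0.000000, 1.400000) = 1.890000
  k2 = f(0.460000, 2.269400) = 3.507638
  w ← 1.400000 + (0.46/2)·(1.890000 + 3.507638) = 2.641457
t=0.460000, w=2.641457:
  k1 = f(0.460000, 2.641457) = 4.009915
  k2 = f(0.920000, 4.486018) = 6.851725
  w ← 2.641457 + (0.46/2)·(4.009915 + 6.851725) = 5.139634
w(0.92) ≈ 5.1396

5.1396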